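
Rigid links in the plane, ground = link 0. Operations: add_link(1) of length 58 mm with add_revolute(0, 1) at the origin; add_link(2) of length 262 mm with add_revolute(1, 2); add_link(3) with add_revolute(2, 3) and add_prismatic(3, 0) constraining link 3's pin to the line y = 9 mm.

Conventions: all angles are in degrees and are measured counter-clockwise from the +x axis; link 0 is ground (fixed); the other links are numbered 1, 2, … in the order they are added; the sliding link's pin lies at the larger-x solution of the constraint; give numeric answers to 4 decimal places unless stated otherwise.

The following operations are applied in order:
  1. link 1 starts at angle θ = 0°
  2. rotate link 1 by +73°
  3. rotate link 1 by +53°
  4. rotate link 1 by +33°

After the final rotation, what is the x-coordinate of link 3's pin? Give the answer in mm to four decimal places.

geometry: r = 58 mm, L = 262 mm, e = 9 mm; θ starts at 0°
rotate link 1 by +73°: θ ← 0° +73° = 73°
rotate link 1 by +53°: θ ← 73° +53° = 126°
rotate link 1 by +33°: θ ← 126° +33° = 159°
crank pin P = (r cos θ, r sin θ) = (-54.147665, 20.785341)
h = r sin θ − e = 20.785341 − 9 = 11.785341
x = r cos θ + √(L² − h²) = -54.147665 + 261.734800 = 207.587136

207.5871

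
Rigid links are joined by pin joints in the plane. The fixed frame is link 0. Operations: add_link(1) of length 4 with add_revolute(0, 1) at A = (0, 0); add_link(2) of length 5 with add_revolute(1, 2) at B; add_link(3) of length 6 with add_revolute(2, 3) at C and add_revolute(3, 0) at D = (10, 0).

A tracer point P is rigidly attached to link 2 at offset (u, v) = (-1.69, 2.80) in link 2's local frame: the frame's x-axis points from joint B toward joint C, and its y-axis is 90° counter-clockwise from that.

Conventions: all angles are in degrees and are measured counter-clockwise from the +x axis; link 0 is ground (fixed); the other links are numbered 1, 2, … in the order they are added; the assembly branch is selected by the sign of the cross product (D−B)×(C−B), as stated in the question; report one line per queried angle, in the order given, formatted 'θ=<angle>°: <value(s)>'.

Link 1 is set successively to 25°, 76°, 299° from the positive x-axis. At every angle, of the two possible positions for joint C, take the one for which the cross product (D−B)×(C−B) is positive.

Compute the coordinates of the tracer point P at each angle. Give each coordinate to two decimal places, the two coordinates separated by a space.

A=(0,0), D=(10.00,0)
θ=25°: B = A + 4.00·(cos25°, sin25°) = (3.6252, 1.6905)
θ=25°: |BD| = 6.5951
θ=25°: circle(B,5.00) ∩ circle(D,6.00): a=2.4636, h=4.3509
θ=25°:   candidates: C₊=(7.1218,5.2646) cross=28.695; C₋=(4.8913,-3.1466) cross=-28.695
θ=25°:   branch + wants cross > 0 → take C=(7.1218,5.2646) (cross=28.695)
θ=25°: ex = (C−B)/|BC| = (0.6993,0.7148); ey = (-0.7148,0.6993)
θ=25°: P = B + -1.69·ex + 2.80·ey = (0.4419,2.4405)
θ=76°: B = A + 4.00·(cos76°, sin76°) = (0.9677, 3.8812)
θ=76°: |BD| = 9.8309
θ=76°: circle(B,5.00) ∩ circle(D,6.00): a=4.3560, h=2.4547
θ=76°:   candidates: C₊=(5.9389,4.4167) cross=24.132; C₋=(4.0007,-0.0938) cross=-24.132
θ=76°:   branch + wants cross > 0 → take C=(5.9389,4.4167) (cross=24.132)
θ=76°: ex = (C−B)/|BC| = (0.9942,0.1071); ey = (-0.1071,0.9942)
θ=76°: P = B + -1.69·ex + 2.80·ey = (-1.0125,6.4841)
θ=299°: B = A + 4.00·(cos299°, sin299°) = (1.9392, -3.4985)
θ=299°: |BD| = 8.7872
θ=299°: circle(B,5.00) ∩ circle(D,6.00): a=3.7677, h=3.2870
θ=299°:   candidates: C₊=(4.0868,1.0168) cross=28.884; C₋=(6.7041,-5.0137) cross=-28.884
θ=299°:   branch + wants cross > 0 → take C=(4.0868,1.0168) (cross=28.884)
θ=299°: ex = (C−B)/|BC| = (0.4295,0.9031); ey = (-0.9031,0.4295)
θ=299°: P = B + -1.69·ex + 2.80·ey = (-1.3152,-3.8220)

θ=25°: 0.44 2.44
θ=76°: -1.01 6.48
θ=299°: -1.32 -3.82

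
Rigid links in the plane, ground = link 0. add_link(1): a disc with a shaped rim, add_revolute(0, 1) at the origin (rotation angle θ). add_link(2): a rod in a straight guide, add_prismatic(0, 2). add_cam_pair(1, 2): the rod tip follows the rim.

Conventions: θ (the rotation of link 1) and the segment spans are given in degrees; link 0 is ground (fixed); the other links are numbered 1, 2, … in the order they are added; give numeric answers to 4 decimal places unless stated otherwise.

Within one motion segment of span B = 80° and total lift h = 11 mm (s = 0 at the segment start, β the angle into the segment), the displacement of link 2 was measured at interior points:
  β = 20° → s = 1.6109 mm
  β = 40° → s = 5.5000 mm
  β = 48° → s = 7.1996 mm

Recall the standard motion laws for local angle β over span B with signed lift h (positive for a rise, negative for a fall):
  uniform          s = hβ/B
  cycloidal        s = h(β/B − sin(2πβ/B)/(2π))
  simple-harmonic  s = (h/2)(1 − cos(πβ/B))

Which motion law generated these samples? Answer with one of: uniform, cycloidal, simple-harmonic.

candidates at β/B = r: uniform s = h·r (linear in β); cycloidal s = h·(r − sin(2πr)/(2π)); simple-harmonic s = (h/2)(1 − cos(πr))
β=20°: printed 1.6109 | uniform 2.7500, cycloidal 0.9993, simple-harmonic 1.6109
β=40°: printed 5.5000 | uniform 5.5000, cycloidal 5.5000, simple-harmonic 5.5000
β=48°: printed 7.1996 | uniform 6.6000, cycloidal 7.6290, simple-harmonic 7.1996
only one law matches every sample → simple-harmonic

simple-harmonic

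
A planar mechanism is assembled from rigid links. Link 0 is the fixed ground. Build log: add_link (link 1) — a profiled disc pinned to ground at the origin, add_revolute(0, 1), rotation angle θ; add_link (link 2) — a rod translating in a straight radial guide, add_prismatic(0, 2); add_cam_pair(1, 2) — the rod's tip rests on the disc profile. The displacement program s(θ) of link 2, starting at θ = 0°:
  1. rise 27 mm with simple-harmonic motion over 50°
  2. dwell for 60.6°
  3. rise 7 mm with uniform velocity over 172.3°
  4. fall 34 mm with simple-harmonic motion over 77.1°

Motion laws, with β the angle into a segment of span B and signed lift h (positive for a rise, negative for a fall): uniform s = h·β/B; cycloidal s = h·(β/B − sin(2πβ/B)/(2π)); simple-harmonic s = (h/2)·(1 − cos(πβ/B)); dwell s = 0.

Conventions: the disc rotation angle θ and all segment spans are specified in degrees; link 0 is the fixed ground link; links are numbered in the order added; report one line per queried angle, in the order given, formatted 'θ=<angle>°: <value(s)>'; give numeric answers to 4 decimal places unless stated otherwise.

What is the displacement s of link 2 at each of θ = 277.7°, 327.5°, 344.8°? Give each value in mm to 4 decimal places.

seg 1 [0°–50°] simple-harmonic, h=27: full span → s += 27 → s = 27.0000
seg 2 [50°–110.6°] dwell: s stays 27.0000
seg 3 [110.6°–282.9°] uniform, h=7: θ=277.7° here. β=167.1, B=172.3. 7·167.1/172.3 = 6.7887 → s = 33.7887
seg 3 [110.6°–282.9°] uniform, h=7: full span → s += 7 → s = 34.0000
seg 4 [282.9°–360°] simple-harmonic, h=-34: θ=327.5° here. β=44.6, B=77.1. -34/2·(1 − cos(π·0.5785)) = -21.1485 → s = 12.8515
seg 4 [282.9°–360°] simple-harmonic, h=-34: θ=344.8° here. β=61.9, B=77.1. -34/2·(1 − cos(π·0.8029)) = -30.8423 → s = 3.1577

θ=277.7°: 33.7887
θ=327.5°: 12.8515
θ=344.8°: 3.1577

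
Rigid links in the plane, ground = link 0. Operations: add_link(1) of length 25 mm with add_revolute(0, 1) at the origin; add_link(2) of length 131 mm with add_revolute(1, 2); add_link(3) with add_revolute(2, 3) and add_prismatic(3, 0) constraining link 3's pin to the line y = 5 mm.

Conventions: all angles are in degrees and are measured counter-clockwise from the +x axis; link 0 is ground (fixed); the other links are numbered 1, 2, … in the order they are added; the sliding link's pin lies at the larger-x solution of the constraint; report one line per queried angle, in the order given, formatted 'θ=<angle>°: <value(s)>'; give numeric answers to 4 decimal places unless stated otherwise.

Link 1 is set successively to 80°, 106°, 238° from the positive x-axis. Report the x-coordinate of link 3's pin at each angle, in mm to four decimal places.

geometry: r = 25 mm, L = 131 mm, e = 5 mm
θ=80°: crank pin P = (r cos θ, r sin θ) = (4.341204, 24.620194)
θ=80°: h = r sin θ − e = 24.620194 − 5 = 19.620194
θ=80°: x = r cos θ + √(L² − h²) = 4.341204 + 129.522384 = 133.863589
θ=106°: crank pin P = (r cos θ, r sin θ) = (-6.890934, 24.031542)
θ=106°: h = r sin θ − e = 24.031542 − 5 = 19.031542
θ=106°: x = r cos θ + √(L² − h²) = -6.890934 + 129.610186 = 122.719252
θ=238°: crank pin P = (r cos θ, r sin θ) = (-13.247982, -21.201202)
θ=238°: h = r sin θ − e = -21.201202 − 5 = -26.201202
θ=238°: x = r cos θ + √(L² − h²) = -13.247982 + 128.353017 = 115.105035

θ=80°: 133.8636
θ=106°: 122.7193
θ=238°: 115.1050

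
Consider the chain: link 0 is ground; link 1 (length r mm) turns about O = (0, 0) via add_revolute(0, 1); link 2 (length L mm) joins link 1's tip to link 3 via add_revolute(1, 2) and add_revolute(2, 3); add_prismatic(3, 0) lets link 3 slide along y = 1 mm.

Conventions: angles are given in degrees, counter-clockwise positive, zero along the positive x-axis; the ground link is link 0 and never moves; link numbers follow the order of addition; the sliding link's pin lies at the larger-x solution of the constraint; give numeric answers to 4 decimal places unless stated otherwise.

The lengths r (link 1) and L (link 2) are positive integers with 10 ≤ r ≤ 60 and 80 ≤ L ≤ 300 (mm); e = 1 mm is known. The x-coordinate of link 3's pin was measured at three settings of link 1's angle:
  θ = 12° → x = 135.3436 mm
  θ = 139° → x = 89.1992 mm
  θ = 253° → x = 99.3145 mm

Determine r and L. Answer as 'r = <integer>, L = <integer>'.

constraint per measurement: (x − r cos θ)² + (r sin θ − e)² = L²
subtracting the θ₁ and θ₂ equations cancels the r² and L² terms:
r = (x₁² − x₂²) / (2[(x₁cos θ₁ + e sin θ₁) − (x₂cos θ₂ + e sin θ₂)]) = 26.0000 → r = 26
L² = (x₁ − r cos θ₁)² + (r sin θ₁ − e)² = 12100.0057 → L = 110.0000 → L = 110
check at θ₃=253°: x = 99.3145 (printed 99.3145) ✓

r = 26, L = 110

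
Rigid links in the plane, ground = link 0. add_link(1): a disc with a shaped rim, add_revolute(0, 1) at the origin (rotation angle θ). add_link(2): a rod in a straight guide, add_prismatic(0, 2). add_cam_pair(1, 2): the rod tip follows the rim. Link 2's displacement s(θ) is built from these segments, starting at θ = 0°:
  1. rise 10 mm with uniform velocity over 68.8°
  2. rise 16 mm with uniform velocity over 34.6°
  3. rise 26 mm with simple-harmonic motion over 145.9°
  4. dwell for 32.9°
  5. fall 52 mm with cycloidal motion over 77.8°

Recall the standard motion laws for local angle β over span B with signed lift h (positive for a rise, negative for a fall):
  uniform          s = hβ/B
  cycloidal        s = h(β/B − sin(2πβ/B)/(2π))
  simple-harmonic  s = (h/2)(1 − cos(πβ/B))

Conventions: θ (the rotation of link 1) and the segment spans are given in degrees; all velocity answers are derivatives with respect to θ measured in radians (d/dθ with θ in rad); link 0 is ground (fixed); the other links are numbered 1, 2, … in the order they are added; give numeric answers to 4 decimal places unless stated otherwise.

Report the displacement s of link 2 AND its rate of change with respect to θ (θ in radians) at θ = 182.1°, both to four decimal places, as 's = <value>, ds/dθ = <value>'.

segment 1 (0° to 68.8°, uniform, h = 10) is passed completely: s = 0.0000 + (10) = 10.0000
segment 2 (68.8° to 103.4°, uniform, h = 16) is passed completely: s = 10.0000 + (16) = 26.0000
θ = 182.1° falls in segment 3 (103.4° to 249.3°, simple-harmonic, h = 26): β = 182.1 − 103.4 = 78.7°, B = 145.9°; Δs = 26/2·(1 − cos(π·0.5394)) = 14.6054; s = 26.0000 + 14.6054 = 40.6054
velocity in seg [103.4°–249.3°] (simple-harmonic), θ in radians: β = 78.7° = 1.3736 rad, B = 145.9° = 2.5464 rad; ds/dθ = (πh/(2B)) sin(πβ/B) = (π·26/(2·2.5464)) sin(π·0.5394) = 15.915610 mm/rad

s = 40.6054, ds/dθ = 15.9156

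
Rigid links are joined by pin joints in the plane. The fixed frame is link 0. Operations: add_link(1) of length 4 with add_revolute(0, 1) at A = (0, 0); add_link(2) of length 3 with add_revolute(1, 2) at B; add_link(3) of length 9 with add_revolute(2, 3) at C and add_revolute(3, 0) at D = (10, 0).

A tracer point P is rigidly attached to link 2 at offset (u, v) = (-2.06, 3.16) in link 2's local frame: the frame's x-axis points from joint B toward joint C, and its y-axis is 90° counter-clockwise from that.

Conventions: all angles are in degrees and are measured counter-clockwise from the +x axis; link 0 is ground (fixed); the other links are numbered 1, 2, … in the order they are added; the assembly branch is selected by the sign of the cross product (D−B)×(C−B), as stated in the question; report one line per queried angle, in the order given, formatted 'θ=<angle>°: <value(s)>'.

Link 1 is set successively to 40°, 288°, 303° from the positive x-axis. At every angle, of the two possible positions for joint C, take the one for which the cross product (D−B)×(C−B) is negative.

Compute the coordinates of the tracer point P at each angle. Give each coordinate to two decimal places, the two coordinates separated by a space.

A=(0,0), D=(10.00,0)
θ=40°: B = A + 4.00·(cos40°, sin40°) = (3.0642, 2.5712)
θ=40°: |BD| = 7.3971
θ=40°: circle(B,3.00) ∩ circle(D,9.00): a=-1.1683, h=2.7632
θ=40°:   candidates: C₊=(2.9292,5.5681) cross=20.439; C₋=(1.0083,0.3864) cross=-20.439
θ=40°:   branch - wants cross < 0 → take C=(1.0083,0.3864) (cross=-20.439)
θ=40°: ex = (C−B)/|BC| = (-0.6853,-0.7283); ey = (0.7283,-0.6853)
θ=40°: P = B + -2.06·ex + 3.16·ey = (6.7772,1.9059)
θ=288°: B = A + 4.00·(cos288°, sin288°) = (1.2361, -3.8042)
θ=288°: |BD| = 9.5540
θ=288°: circle(B,3.00) ∩ circle(D,9.00): a=1.0089, h=2.8253
θ=288°:   candidates: C₊=(1.0366,-0.8109) cross=26.992; C₋=(3.2865,-5.9941) cross=-26.992
θ=288°:   branch - wants cross < 0 → take C=(3.2865,-5.9941) (cross=-26.992)
θ=288°: ex = (C−B)/|BC| = (0.6835,-0.7300); ey = (0.7300,0.6835)
θ=288°: P = B + -2.06·ex + 3.16·ey = (2.1348,-0.1407)
θ=303°: B = A + 4.00·(cos303°, sin303°) = (2.1786, -3.3547)
θ=303°: |BD| = 8.5105
θ=303°: circle(B,3.00) ∩ circle(D,9.00): a=0.0252, h=2.9999
θ=303°:   candidates: C₊=(1.0192,-0.5877) cross=25.531; C₋=(3.3842,-6.1018) cross=-25.531
θ=303°:   branch - wants cross < 0 → take C=(3.3842,-6.1018) (cross=-25.531)
θ=303°: ex = (C−B)/|BC| = (0.4019,-0.9157); ey = (0.9157,0.4019)
θ=303°: P = B + -2.06·ex + 3.16·ey = (4.2443,-0.1984)

θ=40°: 6.78 1.91
θ=288°: 2.13 -0.14
θ=303°: 4.24 -0.20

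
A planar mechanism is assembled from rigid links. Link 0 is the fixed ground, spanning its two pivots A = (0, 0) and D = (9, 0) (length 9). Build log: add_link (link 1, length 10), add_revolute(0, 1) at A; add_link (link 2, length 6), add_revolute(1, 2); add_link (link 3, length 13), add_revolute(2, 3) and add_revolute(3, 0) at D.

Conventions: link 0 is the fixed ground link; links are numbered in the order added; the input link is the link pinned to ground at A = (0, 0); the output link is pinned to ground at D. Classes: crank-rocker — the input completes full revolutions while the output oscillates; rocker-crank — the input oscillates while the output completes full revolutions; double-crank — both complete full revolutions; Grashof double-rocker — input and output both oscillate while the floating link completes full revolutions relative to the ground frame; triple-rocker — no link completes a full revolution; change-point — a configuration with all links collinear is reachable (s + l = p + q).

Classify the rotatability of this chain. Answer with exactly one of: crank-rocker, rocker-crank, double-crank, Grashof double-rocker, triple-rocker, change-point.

lengths: ground=9, input=10, coupler=6, output=13
sorted: s=6 (shortest), l=13 (longest), p+q=19
s + l = 19 vs p + q = 19
s + l = p + q → change-point (collinear configuration reachable)

change-point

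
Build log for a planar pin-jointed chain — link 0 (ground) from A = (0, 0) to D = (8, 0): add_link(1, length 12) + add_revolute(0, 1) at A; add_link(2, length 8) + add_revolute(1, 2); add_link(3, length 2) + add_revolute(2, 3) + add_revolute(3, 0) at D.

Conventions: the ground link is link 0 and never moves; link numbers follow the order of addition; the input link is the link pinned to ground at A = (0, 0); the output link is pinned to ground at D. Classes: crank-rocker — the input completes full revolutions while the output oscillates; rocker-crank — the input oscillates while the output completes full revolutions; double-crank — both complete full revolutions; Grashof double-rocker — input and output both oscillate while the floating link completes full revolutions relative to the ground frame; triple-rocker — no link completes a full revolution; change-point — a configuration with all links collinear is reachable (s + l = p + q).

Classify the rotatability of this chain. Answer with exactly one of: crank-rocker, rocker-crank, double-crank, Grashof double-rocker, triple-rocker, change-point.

lengths: ground=8, input=12, coupler=8, output=2
sorted: s=2 (shortest), l=12 (longest), p+q=16
s + l = 14 vs p + q = 16
s + l < p + q (Grashof) with shortest = output link → rocker-crank

rocker-crank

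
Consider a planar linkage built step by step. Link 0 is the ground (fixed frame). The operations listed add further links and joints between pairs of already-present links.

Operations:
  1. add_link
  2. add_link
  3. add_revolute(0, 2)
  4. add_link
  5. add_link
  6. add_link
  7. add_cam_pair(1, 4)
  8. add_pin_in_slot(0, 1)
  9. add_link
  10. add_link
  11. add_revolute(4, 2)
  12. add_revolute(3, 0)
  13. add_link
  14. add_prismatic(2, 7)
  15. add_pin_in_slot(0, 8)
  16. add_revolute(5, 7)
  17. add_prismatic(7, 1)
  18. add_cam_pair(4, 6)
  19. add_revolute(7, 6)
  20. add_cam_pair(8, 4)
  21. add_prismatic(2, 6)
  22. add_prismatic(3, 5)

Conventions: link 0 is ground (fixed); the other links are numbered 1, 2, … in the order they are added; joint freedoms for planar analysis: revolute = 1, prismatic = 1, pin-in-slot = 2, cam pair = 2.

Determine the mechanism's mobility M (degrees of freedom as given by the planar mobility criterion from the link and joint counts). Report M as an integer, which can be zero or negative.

(L,J1,J2)=(1,0,0); link0 fixed
link1: (2,0,0)
link2: (3,0,0)
R 0-2 [J1]: (3,1,0)
link3: (4,1,0)
link4: (5,1,0)
link5: (6,1,0)
C 1-4 [J2]: (6,1,1)
PS 0-1 [J2]: (6,1,2)
link6: (7,1,2)
link7: (8,1,2)
R 4-2 [J1]: (8,2,2)
R 3-0 [J1]: (8,3,2)
link8: (9,3,2)
P 2-7 [J1]: (9,4,2)
PS 0-8 [J2]: (9,4,3)
R 5-7 [J1]: (9,5,3)
P 7-1 [J1]: (9,6,3)
C 4-6 [J2]: (9,6,4)
R 7-6 [J1]: (9,7,4)
C 8-4 [J2]: (9,7,5)
P 2-6 [J1]: (9,8,5)
P 3-5 [J1]: (9,9,5)
Grübler: 3·8 − 2·9 − 5 = 1

M = 1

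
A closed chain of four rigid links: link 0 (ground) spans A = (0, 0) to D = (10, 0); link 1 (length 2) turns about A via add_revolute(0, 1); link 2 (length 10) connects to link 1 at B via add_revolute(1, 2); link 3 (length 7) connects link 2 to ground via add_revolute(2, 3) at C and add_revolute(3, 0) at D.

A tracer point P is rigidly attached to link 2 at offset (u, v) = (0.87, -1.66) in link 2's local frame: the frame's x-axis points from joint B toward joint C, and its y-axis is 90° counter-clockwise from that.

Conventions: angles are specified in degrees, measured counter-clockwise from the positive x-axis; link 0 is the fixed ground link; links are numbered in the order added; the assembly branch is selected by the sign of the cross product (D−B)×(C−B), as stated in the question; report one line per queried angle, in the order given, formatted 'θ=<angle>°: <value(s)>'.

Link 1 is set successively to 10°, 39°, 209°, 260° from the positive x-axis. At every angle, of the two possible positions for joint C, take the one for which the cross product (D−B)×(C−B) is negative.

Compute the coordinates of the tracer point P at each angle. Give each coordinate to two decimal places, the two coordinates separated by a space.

A=(0,0), D=(10.00,0)
θ=10°: B = A + 2.00·(cos10°, sin10°) = (1.9696, 0.3473)
θ=10°: |BD| = 8.0379
θ=10°: circle(B,10.00) ∩ circle(D,7.00): a=7.1914, h=6.9486
θ=10°:   candidates: C₊=(9.4546,6.9787) cross=55.852; C₋=(8.8541,-6.9056) cross=-55.852
θ=10°:   branch - wants cross < 0 → take C=(8.8541,-6.9056) (cross=-55.852)
θ=10°: ex = (C−B)/|BC| = (0.6884,-0.7253); ey = (0.7253,0.6884)
θ=10°: P = B + 0.87·ex + -1.66·ey = (1.3646,-1.4265)
θ=39°: B = A + 2.00·(cos39°, sin39°) = (1.5543, 1.2586)
θ=39°: |BD| = 8.5390
θ=39°: circle(B,10.00) ∩ circle(D,7.00): a=7.2558, h=6.8814
θ=39°:   candidates: C₊=(9.7451,6.9954) cross=58.760; C₋=(7.7165,-6.6171) cross=-58.760
θ=39°:   branch - wants cross < 0 → take C=(7.7165,-6.6171) (cross=-58.760)
θ=39°: ex = (C−B)/|BC| = (0.6162,-0.7876); ey = (0.7876,0.6162)
θ=39°: P = B + 0.87·ex + -1.66·ey = (0.7830,-0.4495)
θ=209°: B = A + 2.00·(cos209°, sin209°) = (-1.7492, -0.9696)
θ=209°: |BD| = 11.7892
θ=209°: circle(B,10.00) ∩ circle(D,7.00): a=8.0576, h=5.9224
θ=209°:   candidates: C₊=(5.7940,5.5955) cross=69.821; C₋=(6.7682,-6.2093) cross=-69.821
θ=209°:   branch - wants cross < 0 → take C=(6.7682,-6.2093) (cross=-69.821)
θ=209°: ex = (C−B)/|BC| = (0.8517,-0.5240); ey = (0.5240,0.8517)
θ=209°: P = B + 0.87·ex + -1.66·ey = (-1.8780,-2.8394)
θ=260°: B = A + 2.00·(cos260°, sin260°) = (-0.3473, -1.9696)
θ=260°: |BD| = 10.5331
θ=260°: circle(B,10.00) ∩ circle(D,7.00): a=7.6875, h=6.3955
θ=260°:   candidates: C₊=(6.0087,5.7506) cross=67.364; C₋=(8.4005,-6.8148) cross=-67.364
θ=260°:   branch - wants cross < 0 → take C=(8.4005,-6.8148) (cross=-67.364)
θ=260°: ex = (C−B)/|BC| = (0.8748,-0.4845); ey = (0.4845,0.8748)
θ=260°: P = B + 0.87·ex + -1.66·ey = (-0.3905,-3.8433)

θ=10°: 1.36 -1.43
θ=39°: 0.78 -0.45
θ=209°: -1.88 -2.84
θ=260°: -0.39 -3.84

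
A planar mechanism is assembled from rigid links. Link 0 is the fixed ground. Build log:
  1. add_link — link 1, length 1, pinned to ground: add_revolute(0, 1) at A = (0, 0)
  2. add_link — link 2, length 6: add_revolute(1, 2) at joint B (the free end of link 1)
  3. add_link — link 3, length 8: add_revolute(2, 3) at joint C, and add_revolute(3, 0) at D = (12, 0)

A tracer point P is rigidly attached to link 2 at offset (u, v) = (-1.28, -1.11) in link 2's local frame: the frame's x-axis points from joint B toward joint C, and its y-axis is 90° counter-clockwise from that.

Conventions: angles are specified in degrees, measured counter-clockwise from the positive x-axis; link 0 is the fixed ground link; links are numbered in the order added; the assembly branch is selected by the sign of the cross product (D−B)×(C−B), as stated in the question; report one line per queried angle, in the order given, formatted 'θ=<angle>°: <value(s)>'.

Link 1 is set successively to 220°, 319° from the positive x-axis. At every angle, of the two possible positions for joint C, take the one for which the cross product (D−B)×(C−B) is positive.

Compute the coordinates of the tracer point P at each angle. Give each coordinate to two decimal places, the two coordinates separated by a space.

A=(0,0), D=(12.00,0)
θ=220°: B = A + 1.00·(cos220°, sin220°) = (-0.7660, -0.6428)
θ=220°: |BD| = 12.7822
θ=220°: circle(B,6.00) ∩ circle(D,8.00): a=5.2958, h=2.8203
θ=220°:   candidates: C₊=(4.3813,2.4403) cross=36.050; C₋=(4.6649,-3.1932) cross=-36.050
θ=220°:   branch + wants cross > 0 → take C=(4.3813,2.4403) (cross=36.050)
θ=220°: ex = (C−B)/|BC| = (0.8579,0.5138); ey = (-0.5138,0.8579)
θ=220°: P = B + -1.28·ex + -1.11·ey = (-1.2938,-2.2528)
θ=319°: B = A + 1.00·(cos319°, sin319°) = (0.7547, -0.6561)
θ=319°: |BD| = 11.2644
θ=319°: circle(B,6.00) ∩ circle(D,8.00): a=4.3894, h=4.0907
θ=319°:   candidates: C₊=(4.8984,3.6833) cross=46.079; C₋=(5.3749,-4.4841) cross=-46.079
θ=319°:   branch + wants cross > 0 → take C=(4.8984,3.6833) (cross=46.079)
θ=319°: ex = (C−B)/|BC| = (0.6906,0.7232); ey = (-0.7232,0.6906)
θ=319°: P = B + -1.28·ex + -1.11·ey = (0.6735,-2.3484)

θ=220°: -1.29 -2.25
θ=319°: 0.67 -2.35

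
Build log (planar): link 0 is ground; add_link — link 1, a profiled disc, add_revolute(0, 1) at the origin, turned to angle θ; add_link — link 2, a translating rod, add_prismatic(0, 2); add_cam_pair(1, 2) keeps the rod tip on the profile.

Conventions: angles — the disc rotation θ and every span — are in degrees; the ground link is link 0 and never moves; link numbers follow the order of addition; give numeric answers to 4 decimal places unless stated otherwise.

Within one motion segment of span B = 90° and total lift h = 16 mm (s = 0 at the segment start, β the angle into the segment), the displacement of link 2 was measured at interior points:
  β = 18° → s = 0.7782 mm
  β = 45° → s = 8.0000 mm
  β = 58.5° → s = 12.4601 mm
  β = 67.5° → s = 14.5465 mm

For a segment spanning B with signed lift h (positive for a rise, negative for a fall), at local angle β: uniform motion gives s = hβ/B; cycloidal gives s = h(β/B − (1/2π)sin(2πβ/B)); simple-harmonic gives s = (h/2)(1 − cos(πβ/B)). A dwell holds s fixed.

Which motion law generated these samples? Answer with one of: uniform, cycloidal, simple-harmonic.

candidates at β/B = r: uniform s = h·r (linear in β); cycloidal s = h·(r − sin(2πr)/(2π)); simple-harmonic s = (h/2)(1 − cos(πr))
β=18°: printed 0.7782 | uniform 3.2000, cycloidal 0.7782, simple-harmonic 1.5279
β=45°: printed 8.0000 | uniform 8.0000, cycloidal 8.0000, simple-harmonic 8.0000
β=58.5°: printed 12.4601 | uniform 10.4000, cycloidal 12.4601, simple-harmonic 11.6319
β=67.5°: printed 14.5465 | uniform 12.0000, cycloidal 14.5465, simple-harmonic 13.6569
only one law matches every sample → cycloidal

cycloidal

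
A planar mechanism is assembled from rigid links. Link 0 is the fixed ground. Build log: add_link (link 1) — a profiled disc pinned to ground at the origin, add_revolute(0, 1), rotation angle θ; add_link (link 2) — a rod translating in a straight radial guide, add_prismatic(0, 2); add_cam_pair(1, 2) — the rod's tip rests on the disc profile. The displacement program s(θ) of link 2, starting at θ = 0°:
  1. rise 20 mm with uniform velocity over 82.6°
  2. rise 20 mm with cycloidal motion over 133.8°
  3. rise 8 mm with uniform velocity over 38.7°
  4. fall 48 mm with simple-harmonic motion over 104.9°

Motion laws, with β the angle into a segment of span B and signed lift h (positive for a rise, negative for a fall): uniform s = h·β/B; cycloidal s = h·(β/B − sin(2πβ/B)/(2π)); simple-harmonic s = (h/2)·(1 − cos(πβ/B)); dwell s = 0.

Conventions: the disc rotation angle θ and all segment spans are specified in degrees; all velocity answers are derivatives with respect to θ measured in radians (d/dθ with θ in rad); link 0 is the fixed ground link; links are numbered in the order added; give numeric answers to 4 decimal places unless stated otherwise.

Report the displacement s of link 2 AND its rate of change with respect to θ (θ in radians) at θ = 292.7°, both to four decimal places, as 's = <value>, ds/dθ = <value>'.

seg 1 [0°–82.6°] uniform, h=20: full span → s += 20 → s = 20.0000
seg 2 [82.6°–216.4°] cycloidal, h=20: full span → s += 20 → s = 40.0000
seg 3 [216.4°–255.1°] uniform, h=8: full span → s += 8 → s = 48.0000
seg 4 [255.1°–360°] simple-harmonic, h=-48: θ=292.7° here. β=37.6, B=104.9. -48/2·(1 − cos(π·0.3584)) = -13.6748 → s = 34.3252
velocity in seg [255.1°–360°] (simple-harmonic), θ in radians: β = 37.6° = 0.6562 rad, B = 104.9° = 1.8309 rad; ds/dθ = (πh/(2B)) sin(πβ/B) = (π·(-48)/(2·1.8309)) sin(π·0.3584) = -37.176088 mm/rad

s = 34.3252, ds/dθ = -37.1761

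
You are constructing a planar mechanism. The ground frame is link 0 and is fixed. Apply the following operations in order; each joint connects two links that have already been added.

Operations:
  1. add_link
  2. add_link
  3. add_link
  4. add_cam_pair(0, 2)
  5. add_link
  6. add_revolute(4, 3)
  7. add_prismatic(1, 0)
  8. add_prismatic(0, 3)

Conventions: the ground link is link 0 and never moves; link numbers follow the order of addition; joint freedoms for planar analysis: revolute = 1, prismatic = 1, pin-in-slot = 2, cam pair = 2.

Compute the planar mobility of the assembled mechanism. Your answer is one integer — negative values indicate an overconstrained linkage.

link 0 = ground. State L|J1|J2 = 1|0|0
+link1  2|0|0
+link2  3|0|0
+link3  4|0|0
C(0,2) f=2→J2  4|0|1
+link4  5|0|1
R(4,3) f=1→J1  5|1|1
P(1,0) f=1→J1  5|2|1
P(0,3) f=1→J1  5|3|1
M = 3(5−1)−2·3−1 = 12−6−1 = 5

M = 5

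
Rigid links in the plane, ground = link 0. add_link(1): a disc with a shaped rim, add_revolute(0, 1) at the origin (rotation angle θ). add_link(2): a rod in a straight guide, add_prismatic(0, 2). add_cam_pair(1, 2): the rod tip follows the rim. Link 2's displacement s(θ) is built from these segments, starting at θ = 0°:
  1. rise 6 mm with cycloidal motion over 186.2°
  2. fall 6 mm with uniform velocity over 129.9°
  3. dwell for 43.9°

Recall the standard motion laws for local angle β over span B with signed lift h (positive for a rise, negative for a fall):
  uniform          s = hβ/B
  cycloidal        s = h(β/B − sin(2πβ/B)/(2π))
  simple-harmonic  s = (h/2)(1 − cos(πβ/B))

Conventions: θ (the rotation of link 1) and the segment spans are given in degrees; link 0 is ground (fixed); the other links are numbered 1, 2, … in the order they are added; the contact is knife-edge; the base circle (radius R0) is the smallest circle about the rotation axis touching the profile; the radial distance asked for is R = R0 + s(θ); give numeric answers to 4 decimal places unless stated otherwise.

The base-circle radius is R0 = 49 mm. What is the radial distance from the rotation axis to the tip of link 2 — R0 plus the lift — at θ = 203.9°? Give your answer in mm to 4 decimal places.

segment 1 (0° to 186.2°, cycloidal, h = 6) is passed completely: s = 0.0000 + (6) = 6.0000
θ = 203.9° falls in segment 2 (186.2° to 316.1°, uniform, h = -6): β = 203.9 − 186.2 = 17.7°, B = 129.9°; Δs = -6·17.7/129.9 = -0.8176; s = 6.0000 − 0.8176 = 5.1824
R = R0 + s = 49 + 5.1824 = 54.1824

54.1824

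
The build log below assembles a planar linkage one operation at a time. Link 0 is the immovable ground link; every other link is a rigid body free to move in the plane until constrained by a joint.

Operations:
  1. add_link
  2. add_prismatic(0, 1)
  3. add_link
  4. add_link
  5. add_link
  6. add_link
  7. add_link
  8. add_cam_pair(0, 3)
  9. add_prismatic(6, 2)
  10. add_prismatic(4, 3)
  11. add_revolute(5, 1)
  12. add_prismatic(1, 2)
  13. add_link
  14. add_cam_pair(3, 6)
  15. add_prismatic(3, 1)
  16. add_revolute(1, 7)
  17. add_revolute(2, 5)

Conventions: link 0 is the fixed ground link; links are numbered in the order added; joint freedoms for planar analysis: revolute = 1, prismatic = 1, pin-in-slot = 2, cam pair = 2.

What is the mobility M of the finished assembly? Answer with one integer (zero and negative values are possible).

link 0 = ground. State L|J1|J2 = 1|0|0
+link1  2|0|0
P(0,1) f=1→J1  2|1|0
+link2  3|1|0
+link3  4|1|0
+link4  5|1|0
+link5  6|1|0
+link6  7|1|0
C(0,3) f=2→J2  7|1|1
P(6,2) f=1→J1  7|2|1
P(4,3) f=1→J1  7|3|1
R(5,1) f=1→J1  7|4|1
P(1,2) f=1→J1  7|5|1
+link7  8|5|1
C(3,6) f=2→J2  8|5|2
P(3,1) f=1→J1  8|6|2
R(1,7) f=1→J1  8|7|2
R(2,5) f=1→J1  8|8|2
M = 3(8−1)−2·8−2 = 21−16−2 = 3

M = 3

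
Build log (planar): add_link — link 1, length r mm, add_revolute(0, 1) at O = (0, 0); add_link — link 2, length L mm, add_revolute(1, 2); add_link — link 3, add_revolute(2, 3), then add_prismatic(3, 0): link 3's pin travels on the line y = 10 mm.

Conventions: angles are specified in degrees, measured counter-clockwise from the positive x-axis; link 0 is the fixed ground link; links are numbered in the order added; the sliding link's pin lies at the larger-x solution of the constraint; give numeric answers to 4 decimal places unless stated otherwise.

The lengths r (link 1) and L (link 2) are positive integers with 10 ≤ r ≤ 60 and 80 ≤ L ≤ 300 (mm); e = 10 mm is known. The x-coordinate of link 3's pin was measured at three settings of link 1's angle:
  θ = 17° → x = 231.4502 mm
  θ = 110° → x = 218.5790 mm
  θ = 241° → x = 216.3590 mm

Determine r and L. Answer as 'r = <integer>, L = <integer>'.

constraint per measurement: (x − r cos θ)² + (r sin θ − e)² = L²
subtracting the θ₁ and θ₂ equations cancels the r² and L² terms:
r = (x₁² − x₂²) / (2[(x₁cos θ₁ + e sin θ₁) − (x₂cos θ₂ + e sin θ₂)]) = 10.0000 → r = 10
L² = (x₁ − r cos θ₁)² + (r sin θ₁ − e)² = 49283.9822 → L = 222.0000 → L = 222
check at θ₃=241°: x = 216.3590 (printed 216.3590) ✓

r = 10, L = 222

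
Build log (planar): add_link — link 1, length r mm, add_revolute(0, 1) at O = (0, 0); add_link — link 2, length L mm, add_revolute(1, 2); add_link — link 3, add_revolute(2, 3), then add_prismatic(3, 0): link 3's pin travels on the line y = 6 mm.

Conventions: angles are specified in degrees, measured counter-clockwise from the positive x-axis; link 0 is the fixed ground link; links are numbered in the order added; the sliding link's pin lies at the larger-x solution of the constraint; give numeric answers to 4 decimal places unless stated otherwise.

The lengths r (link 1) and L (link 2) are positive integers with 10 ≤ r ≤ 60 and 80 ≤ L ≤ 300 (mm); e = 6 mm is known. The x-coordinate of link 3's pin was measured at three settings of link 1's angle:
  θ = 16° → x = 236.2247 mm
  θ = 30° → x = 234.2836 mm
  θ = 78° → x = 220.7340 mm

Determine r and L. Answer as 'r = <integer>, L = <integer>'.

constraint per measurement: (x − r cos θ)² + (r sin θ − e)² = L²
subtracting the θ₁ and θ₂ equations cancels the r² and L² terms:
r = (x₁² − x₂²) / (2[(x₁cos θ₁ + e sin θ₁) − (x₂cos θ₂ + e sin θ₂)]) = 20.0005 → r = 20
L² = (x₁ − r cos θ₁)² + (r sin θ₁ − e)² = 47089.0057 → L = 217.0000 → L = 217
check at θ₃=78°: x = 220.7340 (printed 220.7340) ✓

r = 20, L = 217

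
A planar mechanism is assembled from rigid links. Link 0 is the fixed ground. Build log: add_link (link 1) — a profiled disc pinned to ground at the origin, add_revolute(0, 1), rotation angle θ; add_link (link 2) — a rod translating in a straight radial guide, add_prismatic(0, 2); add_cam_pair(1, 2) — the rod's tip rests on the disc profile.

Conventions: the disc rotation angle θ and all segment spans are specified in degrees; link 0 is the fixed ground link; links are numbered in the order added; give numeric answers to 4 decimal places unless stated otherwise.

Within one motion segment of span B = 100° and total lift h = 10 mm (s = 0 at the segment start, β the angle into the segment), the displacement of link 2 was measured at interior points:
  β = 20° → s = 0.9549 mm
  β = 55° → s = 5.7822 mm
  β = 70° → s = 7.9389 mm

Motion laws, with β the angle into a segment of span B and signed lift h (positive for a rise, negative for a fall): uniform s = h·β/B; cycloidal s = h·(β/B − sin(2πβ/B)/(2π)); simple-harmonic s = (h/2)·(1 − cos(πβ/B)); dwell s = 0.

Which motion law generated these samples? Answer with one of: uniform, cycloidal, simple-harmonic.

candidates at β/B = r: uniform s = h·r (linear in β); cycloidal s = h·(r − sin(2πr)/(2π)); simple-harmonic s = (h/2)(1 − cos(πr))
β=20°: printed 0.9549 | uniform 2.0000, cycloidal 0.4863, simple-harmonic 0.9549
β=55°: printed 5.7822 | uniform 5.5000, cycloidal 5.9918, simple-harmonic 5.7822
β=70°: printed 7.9389 | uniform 7.0000, cycloidal 8.5137, simple-harmonic 7.9389
only one law matches every sample → simple-harmonic

simple-harmonic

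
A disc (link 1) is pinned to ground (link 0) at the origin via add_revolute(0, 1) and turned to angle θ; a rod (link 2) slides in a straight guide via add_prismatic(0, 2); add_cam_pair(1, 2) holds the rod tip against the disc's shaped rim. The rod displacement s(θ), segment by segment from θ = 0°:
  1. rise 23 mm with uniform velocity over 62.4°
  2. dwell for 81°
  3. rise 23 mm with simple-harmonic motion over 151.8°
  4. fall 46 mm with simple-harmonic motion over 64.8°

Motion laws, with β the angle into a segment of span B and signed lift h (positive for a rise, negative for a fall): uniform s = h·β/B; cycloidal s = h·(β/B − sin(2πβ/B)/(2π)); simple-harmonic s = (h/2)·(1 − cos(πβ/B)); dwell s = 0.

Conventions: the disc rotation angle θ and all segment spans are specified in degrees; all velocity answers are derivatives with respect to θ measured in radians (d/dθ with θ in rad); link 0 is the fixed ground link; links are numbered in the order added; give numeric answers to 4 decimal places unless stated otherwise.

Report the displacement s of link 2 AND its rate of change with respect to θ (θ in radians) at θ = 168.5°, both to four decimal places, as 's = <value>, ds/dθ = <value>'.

segment 1 (0° to 62.4°, uniform, h = 23) is passed completely: s = 0.0000 + (23) = 23.0000
segment 2 (62.4° to 143.4°, dwell): s unchanged at 23.0000
θ = 168.5° falls in segment 3 (143.4° to 295.2°, simple-harmonic, h = 23): β = 168.5 − 143.4 = 25.1°, B = 151.8°; Δs = 23/2·(1 − cos(π·0.1653)) = 1.5170; s = 23.0000 + 1.5170 = 24.5170
velocity in seg [143.4°–295.2°] (simple-harmonic), θ in radians: β = 25.1° = 0.4381 rad, B = 151.8° = 2.6494 rad; ds/dθ = (πh/(2B)) sin(πβ/B) = (π·23/(2·2.6494)) sin(π·0.1653) = 6.769243 mm/rad

s = 24.5170, ds/dθ = 6.7692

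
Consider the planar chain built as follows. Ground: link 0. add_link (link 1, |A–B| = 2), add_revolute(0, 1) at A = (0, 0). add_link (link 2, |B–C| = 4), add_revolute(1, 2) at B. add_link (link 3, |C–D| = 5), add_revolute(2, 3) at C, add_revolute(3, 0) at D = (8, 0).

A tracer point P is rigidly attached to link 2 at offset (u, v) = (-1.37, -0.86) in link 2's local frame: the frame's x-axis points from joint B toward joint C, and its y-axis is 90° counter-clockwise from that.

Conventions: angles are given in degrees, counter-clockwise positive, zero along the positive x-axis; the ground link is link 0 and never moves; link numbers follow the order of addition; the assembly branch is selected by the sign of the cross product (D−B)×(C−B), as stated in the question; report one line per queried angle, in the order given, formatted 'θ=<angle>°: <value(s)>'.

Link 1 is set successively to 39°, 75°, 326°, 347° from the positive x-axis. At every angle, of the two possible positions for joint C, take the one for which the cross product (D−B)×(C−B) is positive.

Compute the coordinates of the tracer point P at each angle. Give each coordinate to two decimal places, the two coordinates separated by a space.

A=(0,0), D=(8.00,0)
θ=39°: B = A + 2.00·(cos39°, sin39°) = (1.5543, 1.2586)
θ=39°: |BD| = 6.5674
θ=39°: circle(B,4.00) ∩ circle(D,5.00): a=2.5985, h=3.0410
θ=39°:   candidates: C₊=(4.6875,3.7453) cross=19.972; C₋=(3.5218,-2.2240) cross=-19.972
θ=39°:   branch + wants cross > 0 → take C=(4.6875,3.7453) (cross=19.972)
θ=39°: ex = (C−B)/|BC| = (0.7833,0.6217); ey = (-0.6217,0.7833)
θ=39°: P = B + -1.37·ex + -0.86·ey = (1.0158,-0.2667)
θ=75°: B = A + 2.00·(cos75°, sin75°) = (0.5176, 1.9319)
θ=75°: |BD| = 7.7277
θ=75°: circle(B,4.00) ∩ circle(D,5.00): a=3.2815, h=2.2872
θ=75°:   candidates: C₊=(4.2668,3.3261) cross=17.675; C₋=(3.1232,-1.1031) cross=-17.675
θ=75°:   branch + wants cross > 0 → take C=(4.2668,3.3261) (cross=17.675)
θ=75°: ex = (C−B)/|BC| = (0.9373,0.3486); ey = (-0.3486,0.9373)
θ=75°: P = B + -1.37·ex + -0.86·ey = (-0.4667,0.6483)
θ=326°: B = A + 2.00·(cos326°, sin326°) = (1.6581, -1.1184)
θ=326°: |BD| = 6.4398
θ=326°: circle(B,4.00) ∩ circle(D,5.00): a=2.5211, h=3.1055
θ=326°:   candidates: C₊=(3.6016,2.3777) cross=19.999; C₋=(4.6802,-3.7388) cross=-19.999
θ=326°:   branch + wants cross > 0 → take C=(3.6016,2.3777) (cross=19.999)
θ=326°: ex = (C−B)/|BC| = (0.4859,0.8740); ey = (-0.8740,0.4859)
θ=326°: P = B + -1.37·ex + -0.86·ey = (1.7441,-2.7337)
θ=347°: B = A + 2.00·(cos347°, sin347°) = (1.9487, -0.4499)
θ=347°: |BD| = 6.0680
θ=347°: circle(B,4.00) ∩ circle(D,5.00): a=2.2924, h=3.2780
θ=347°:   candidates: C₊=(3.9918,2.9890) cross=19.891; C₋=(4.4779,-3.5489) cross=-19.891
θ=347°:   branch + wants cross > 0 → take C=(3.9918,2.9890) (cross=19.891)
θ=347°: ex = (C−B)/|BC| = (0.5108,0.8597); ey = (-0.8597,0.5108)
θ=347°: P = B + -1.37·ex + -0.86·ey = (1.9884,-2.0670)

θ=39°: 1.02 -0.27
θ=75°: -0.47 0.65
θ=326°: 1.74 -2.73
θ=347°: 1.99 -2.07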